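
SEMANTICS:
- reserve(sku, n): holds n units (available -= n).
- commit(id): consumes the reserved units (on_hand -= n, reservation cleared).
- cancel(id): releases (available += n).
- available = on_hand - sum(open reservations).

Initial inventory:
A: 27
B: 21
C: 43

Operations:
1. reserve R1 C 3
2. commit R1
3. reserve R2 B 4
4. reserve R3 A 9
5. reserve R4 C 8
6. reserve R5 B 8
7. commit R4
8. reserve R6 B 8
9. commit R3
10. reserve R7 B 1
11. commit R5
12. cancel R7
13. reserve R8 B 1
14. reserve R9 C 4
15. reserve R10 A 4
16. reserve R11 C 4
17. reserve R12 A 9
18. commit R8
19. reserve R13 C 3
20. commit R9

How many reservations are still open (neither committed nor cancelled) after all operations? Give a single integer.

Answer: 6

Derivation:
Step 1: reserve R1 C 3 -> on_hand[A=27 B=21 C=43] avail[A=27 B=21 C=40] open={R1}
Step 2: commit R1 -> on_hand[A=27 B=21 C=40] avail[A=27 B=21 C=40] open={}
Step 3: reserve R2 B 4 -> on_hand[A=27 B=21 C=40] avail[A=27 B=17 C=40] open={R2}
Step 4: reserve R3 A 9 -> on_hand[A=27 B=21 C=40] avail[A=18 B=17 C=40] open={R2,R3}
Step 5: reserve R4 C 8 -> on_hand[A=27 B=21 C=40] avail[A=18 B=17 C=32] open={R2,R3,R4}
Step 6: reserve R5 B 8 -> on_hand[A=27 B=21 C=40] avail[A=18 B=9 C=32] open={R2,R3,R4,R5}
Step 7: commit R4 -> on_hand[A=27 B=21 C=32] avail[A=18 B=9 C=32] open={R2,R3,R5}
Step 8: reserve R6 B 8 -> on_hand[A=27 B=21 C=32] avail[A=18 B=1 C=32] open={R2,R3,R5,R6}
Step 9: commit R3 -> on_hand[A=18 B=21 C=32] avail[A=18 B=1 C=32] open={R2,R5,R6}
Step 10: reserve R7 B 1 -> on_hand[A=18 B=21 C=32] avail[A=18 B=0 C=32] open={R2,R5,R6,R7}
Step 11: commit R5 -> on_hand[A=18 B=13 C=32] avail[A=18 B=0 C=32] open={R2,R6,R7}
Step 12: cancel R7 -> on_hand[A=18 B=13 C=32] avail[A=18 B=1 C=32] open={R2,R6}
Step 13: reserve R8 B 1 -> on_hand[A=18 B=13 C=32] avail[A=18 B=0 C=32] open={R2,R6,R8}
Step 14: reserve R9 C 4 -> on_hand[A=18 B=13 C=32] avail[A=18 B=0 C=28] open={R2,R6,R8,R9}
Step 15: reserve R10 A 4 -> on_hand[A=18 B=13 C=32] avail[A=14 B=0 C=28] open={R10,R2,R6,R8,R9}
Step 16: reserve R11 C 4 -> on_hand[A=18 B=13 C=32] avail[A=14 B=0 C=24] open={R10,R11,R2,R6,R8,R9}
Step 17: reserve R12 A 9 -> on_hand[A=18 B=13 C=32] avail[A=5 B=0 C=24] open={R10,R11,R12,R2,R6,R8,R9}
Step 18: commit R8 -> on_hand[A=18 B=12 C=32] avail[A=5 B=0 C=24] open={R10,R11,R12,R2,R6,R9}
Step 19: reserve R13 C 3 -> on_hand[A=18 B=12 C=32] avail[A=5 B=0 C=21] open={R10,R11,R12,R13,R2,R6,R9}
Step 20: commit R9 -> on_hand[A=18 B=12 C=28] avail[A=5 B=0 C=21] open={R10,R11,R12,R13,R2,R6}
Open reservations: ['R10', 'R11', 'R12', 'R13', 'R2', 'R6'] -> 6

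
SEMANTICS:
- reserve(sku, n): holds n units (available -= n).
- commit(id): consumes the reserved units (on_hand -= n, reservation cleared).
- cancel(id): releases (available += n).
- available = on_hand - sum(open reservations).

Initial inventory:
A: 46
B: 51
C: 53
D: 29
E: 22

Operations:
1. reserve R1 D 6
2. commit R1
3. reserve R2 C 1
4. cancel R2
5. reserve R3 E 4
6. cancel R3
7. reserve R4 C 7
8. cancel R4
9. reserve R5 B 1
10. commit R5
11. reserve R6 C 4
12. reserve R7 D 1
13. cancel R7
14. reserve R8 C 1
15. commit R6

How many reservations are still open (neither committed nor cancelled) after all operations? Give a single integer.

Answer: 1

Derivation:
Step 1: reserve R1 D 6 -> on_hand[A=46 B=51 C=53 D=29 E=22] avail[A=46 B=51 C=53 D=23 E=22] open={R1}
Step 2: commit R1 -> on_hand[A=46 B=51 C=53 D=23 E=22] avail[A=46 B=51 C=53 D=23 E=22] open={}
Step 3: reserve R2 C 1 -> on_hand[A=46 B=51 C=53 D=23 E=22] avail[A=46 B=51 C=52 D=23 E=22] open={R2}
Step 4: cancel R2 -> on_hand[A=46 B=51 C=53 D=23 E=22] avail[A=46 B=51 C=53 D=23 E=22] open={}
Step 5: reserve R3 E 4 -> on_hand[A=46 B=51 C=53 D=23 E=22] avail[A=46 B=51 C=53 D=23 E=18] open={R3}
Step 6: cancel R3 -> on_hand[A=46 B=51 C=53 D=23 E=22] avail[A=46 B=51 C=53 D=23 E=22] open={}
Step 7: reserve R4 C 7 -> on_hand[A=46 B=51 C=53 D=23 E=22] avail[A=46 B=51 C=46 D=23 E=22] open={R4}
Step 8: cancel R4 -> on_hand[A=46 B=51 C=53 D=23 E=22] avail[A=46 B=51 C=53 D=23 E=22] open={}
Step 9: reserve R5 B 1 -> on_hand[A=46 B=51 C=53 D=23 E=22] avail[A=46 B=50 C=53 D=23 E=22] open={R5}
Step 10: commit R5 -> on_hand[A=46 B=50 C=53 D=23 E=22] avail[A=46 B=50 C=53 D=23 E=22] open={}
Step 11: reserve R6 C 4 -> on_hand[A=46 B=50 C=53 D=23 E=22] avail[A=46 B=50 C=49 D=23 E=22] open={R6}
Step 12: reserve R7 D 1 -> on_hand[A=46 B=50 C=53 D=23 E=22] avail[A=46 B=50 C=49 D=22 E=22] open={R6,R7}
Step 13: cancel R7 -> on_hand[A=46 B=50 C=53 D=23 E=22] avail[A=46 B=50 C=49 D=23 E=22] open={R6}
Step 14: reserve R8 C 1 -> on_hand[A=46 B=50 C=53 D=23 E=22] avail[A=46 B=50 C=48 D=23 E=22] open={R6,R8}
Step 15: commit R6 -> on_hand[A=46 B=50 C=49 D=23 E=22] avail[A=46 B=50 C=48 D=23 E=22] open={R8}
Open reservations: ['R8'] -> 1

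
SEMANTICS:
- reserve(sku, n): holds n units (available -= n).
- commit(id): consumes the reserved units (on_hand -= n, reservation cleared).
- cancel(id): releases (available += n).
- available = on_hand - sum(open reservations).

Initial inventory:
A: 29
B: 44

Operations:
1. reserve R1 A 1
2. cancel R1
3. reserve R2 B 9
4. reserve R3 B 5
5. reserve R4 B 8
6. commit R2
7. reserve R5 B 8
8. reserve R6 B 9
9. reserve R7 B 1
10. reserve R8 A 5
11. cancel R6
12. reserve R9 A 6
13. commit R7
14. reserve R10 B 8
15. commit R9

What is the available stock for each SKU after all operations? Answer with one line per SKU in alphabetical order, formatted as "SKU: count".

Answer: A: 18
B: 5

Derivation:
Step 1: reserve R1 A 1 -> on_hand[A=29 B=44] avail[A=28 B=44] open={R1}
Step 2: cancel R1 -> on_hand[A=29 B=44] avail[A=29 B=44] open={}
Step 3: reserve R2 B 9 -> on_hand[A=29 B=44] avail[A=29 B=35] open={R2}
Step 4: reserve R3 B 5 -> on_hand[A=29 B=44] avail[A=29 B=30] open={R2,R3}
Step 5: reserve R4 B 8 -> on_hand[A=29 B=44] avail[A=29 B=22] open={R2,R3,R4}
Step 6: commit R2 -> on_hand[A=29 B=35] avail[A=29 B=22] open={R3,R4}
Step 7: reserve R5 B 8 -> on_hand[A=29 B=35] avail[A=29 B=14] open={R3,R4,R5}
Step 8: reserve R6 B 9 -> on_hand[A=29 B=35] avail[A=29 B=5] open={R3,R4,R5,R6}
Step 9: reserve R7 B 1 -> on_hand[A=29 B=35] avail[A=29 B=4] open={R3,R4,R5,R6,R7}
Step 10: reserve R8 A 5 -> on_hand[A=29 B=35] avail[A=24 B=4] open={R3,R4,R5,R6,R7,R8}
Step 11: cancel R6 -> on_hand[A=29 B=35] avail[A=24 B=13] open={R3,R4,R5,R7,R8}
Step 12: reserve R9 A 6 -> on_hand[A=29 B=35] avail[A=18 B=13] open={R3,R4,R5,R7,R8,R9}
Step 13: commit R7 -> on_hand[A=29 B=34] avail[A=18 B=13] open={R3,R4,R5,R8,R9}
Step 14: reserve R10 B 8 -> on_hand[A=29 B=34] avail[A=18 B=5] open={R10,R3,R4,R5,R8,R9}
Step 15: commit R9 -> on_hand[A=23 B=34] avail[A=18 B=5] open={R10,R3,R4,R5,R8}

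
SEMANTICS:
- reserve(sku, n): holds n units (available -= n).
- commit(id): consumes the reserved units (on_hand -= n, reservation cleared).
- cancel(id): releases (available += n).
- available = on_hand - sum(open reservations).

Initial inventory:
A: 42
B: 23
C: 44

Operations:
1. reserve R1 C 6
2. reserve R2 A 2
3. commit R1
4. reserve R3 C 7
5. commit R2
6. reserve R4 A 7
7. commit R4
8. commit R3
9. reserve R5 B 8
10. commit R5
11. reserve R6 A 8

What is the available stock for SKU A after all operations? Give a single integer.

Step 1: reserve R1 C 6 -> on_hand[A=42 B=23 C=44] avail[A=42 B=23 C=38] open={R1}
Step 2: reserve R2 A 2 -> on_hand[A=42 B=23 C=44] avail[A=40 B=23 C=38] open={R1,R2}
Step 3: commit R1 -> on_hand[A=42 B=23 C=38] avail[A=40 B=23 C=38] open={R2}
Step 4: reserve R3 C 7 -> on_hand[A=42 B=23 C=38] avail[A=40 B=23 C=31] open={R2,R3}
Step 5: commit R2 -> on_hand[A=40 B=23 C=38] avail[A=40 B=23 C=31] open={R3}
Step 6: reserve R4 A 7 -> on_hand[A=40 B=23 C=38] avail[A=33 B=23 C=31] open={R3,R4}
Step 7: commit R4 -> on_hand[A=33 B=23 C=38] avail[A=33 B=23 C=31] open={R3}
Step 8: commit R3 -> on_hand[A=33 B=23 C=31] avail[A=33 B=23 C=31] open={}
Step 9: reserve R5 B 8 -> on_hand[A=33 B=23 C=31] avail[A=33 B=15 C=31] open={R5}
Step 10: commit R5 -> on_hand[A=33 B=15 C=31] avail[A=33 B=15 C=31] open={}
Step 11: reserve R6 A 8 -> on_hand[A=33 B=15 C=31] avail[A=25 B=15 C=31] open={R6}
Final available[A] = 25

Answer: 25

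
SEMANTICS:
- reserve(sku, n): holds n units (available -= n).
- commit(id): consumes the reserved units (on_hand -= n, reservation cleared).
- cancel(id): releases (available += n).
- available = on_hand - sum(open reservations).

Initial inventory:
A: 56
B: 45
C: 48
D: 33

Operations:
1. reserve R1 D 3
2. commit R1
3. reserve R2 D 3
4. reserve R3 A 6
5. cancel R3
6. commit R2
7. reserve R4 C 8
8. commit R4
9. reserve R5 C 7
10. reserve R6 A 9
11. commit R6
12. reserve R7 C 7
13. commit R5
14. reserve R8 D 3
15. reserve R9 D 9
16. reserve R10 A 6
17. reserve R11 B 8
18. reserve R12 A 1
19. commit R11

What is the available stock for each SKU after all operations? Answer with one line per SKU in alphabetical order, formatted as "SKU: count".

Answer: A: 40
B: 37
C: 26
D: 15

Derivation:
Step 1: reserve R1 D 3 -> on_hand[A=56 B=45 C=48 D=33] avail[A=56 B=45 C=48 D=30] open={R1}
Step 2: commit R1 -> on_hand[A=56 B=45 C=48 D=30] avail[A=56 B=45 C=48 D=30] open={}
Step 3: reserve R2 D 3 -> on_hand[A=56 B=45 C=48 D=30] avail[A=56 B=45 C=48 D=27] open={R2}
Step 4: reserve R3 A 6 -> on_hand[A=56 B=45 C=48 D=30] avail[A=50 B=45 C=48 D=27] open={R2,R3}
Step 5: cancel R3 -> on_hand[A=56 B=45 C=48 D=30] avail[A=56 B=45 C=48 D=27] open={R2}
Step 6: commit R2 -> on_hand[A=56 B=45 C=48 D=27] avail[A=56 B=45 C=48 D=27] open={}
Step 7: reserve R4 C 8 -> on_hand[A=56 B=45 C=48 D=27] avail[A=56 B=45 C=40 D=27] open={R4}
Step 8: commit R4 -> on_hand[A=56 B=45 C=40 D=27] avail[A=56 B=45 C=40 D=27] open={}
Step 9: reserve R5 C 7 -> on_hand[A=56 B=45 C=40 D=27] avail[A=56 B=45 C=33 D=27] open={R5}
Step 10: reserve R6 A 9 -> on_hand[A=56 B=45 C=40 D=27] avail[A=47 B=45 C=33 D=27] open={R5,R6}
Step 11: commit R6 -> on_hand[A=47 B=45 C=40 D=27] avail[A=47 B=45 C=33 D=27] open={R5}
Step 12: reserve R7 C 7 -> on_hand[A=47 B=45 C=40 D=27] avail[A=47 B=45 C=26 D=27] open={R5,R7}
Step 13: commit R5 -> on_hand[A=47 B=45 C=33 D=27] avail[A=47 B=45 C=26 D=27] open={R7}
Step 14: reserve R8 D 3 -> on_hand[A=47 B=45 C=33 D=27] avail[A=47 B=45 C=26 D=24] open={R7,R8}
Step 15: reserve R9 D 9 -> on_hand[A=47 B=45 C=33 D=27] avail[A=47 B=45 C=26 D=15] open={R7,R8,R9}
Step 16: reserve R10 A 6 -> on_hand[A=47 B=45 C=33 D=27] avail[A=41 B=45 C=26 D=15] open={R10,R7,R8,R9}
Step 17: reserve R11 B 8 -> on_hand[A=47 B=45 C=33 D=27] avail[A=41 B=37 C=26 D=15] open={R10,R11,R7,R8,R9}
Step 18: reserve R12 A 1 -> on_hand[A=47 B=45 C=33 D=27] avail[A=40 B=37 C=26 D=15] open={R10,R11,R12,R7,R8,R9}
Step 19: commit R11 -> on_hand[A=47 B=37 C=33 D=27] avail[A=40 B=37 C=26 D=15] open={R10,R12,R7,R8,R9}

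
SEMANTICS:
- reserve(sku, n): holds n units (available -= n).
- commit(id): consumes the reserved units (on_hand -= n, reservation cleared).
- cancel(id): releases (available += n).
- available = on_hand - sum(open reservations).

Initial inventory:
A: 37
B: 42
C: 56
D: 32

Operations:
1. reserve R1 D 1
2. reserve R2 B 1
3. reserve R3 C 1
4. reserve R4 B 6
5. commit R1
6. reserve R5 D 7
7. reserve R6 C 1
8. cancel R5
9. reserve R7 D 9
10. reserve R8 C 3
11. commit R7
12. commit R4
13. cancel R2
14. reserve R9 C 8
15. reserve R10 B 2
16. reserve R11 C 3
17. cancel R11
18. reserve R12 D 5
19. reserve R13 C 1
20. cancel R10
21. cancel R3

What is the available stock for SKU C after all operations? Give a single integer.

Answer: 43

Derivation:
Step 1: reserve R1 D 1 -> on_hand[A=37 B=42 C=56 D=32] avail[A=37 B=42 C=56 D=31] open={R1}
Step 2: reserve R2 B 1 -> on_hand[A=37 B=42 C=56 D=32] avail[A=37 B=41 C=56 D=31] open={R1,R2}
Step 3: reserve R3 C 1 -> on_hand[A=37 B=42 C=56 D=32] avail[A=37 B=41 C=55 D=31] open={R1,R2,R3}
Step 4: reserve R4 B 6 -> on_hand[A=37 B=42 C=56 D=32] avail[A=37 B=35 C=55 D=31] open={R1,R2,R3,R4}
Step 5: commit R1 -> on_hand[A=37 B=42 C=56 D=31] avail[A=37 B=35 C=55 D=31] open={R2,R3,R4}
Step 6: reserve R5 D 7 -> on_hand[A=37 B=42 C=56 D=31] avail[A=37 B=35 C=55 D=24] open={R2,R3,R4,R5}
Step 7: reserve R6 C 1 -> on_hand[A=37 B=42 C=56 D=31] avail[A=37 B=35 C=54 D=24] open={R2,R3,R4,R5,R6}
Step 8: cancel R5 -> on_hand[A=37 B=42 C=56 D=31] avail[A=37 B=35 C=54 D=31] open={R2,R3,R4,R6}
Step 9: reserve R7 D 9 -> on_hand[A=37 B=42 C=56 D=31] avail[A=37 B=35 C=54 D=22] open={R2,R3,R4,R6,R7}
Step 10: reserve R8 C 3 -> on_hand[A=37 B=42 C=56 D=31] avail[A=37 B=35 C=51 D=22] open={R2,R3,R4,R6,R7,R8}
Step 11: commit R7 -> on_hand[A=37 B=42 C=56 D=22] avail[A=37 B=35 C=51 D=22] open={R2,R3,R4,R6,R8}
Step 12: commit R4 -> on_hand[A=37 B=36 C=56 D=22] avail[A=37 B=35 C=51 D=22] open={R2,R3,R6,R8}
Step 13: cancel R2 -> on_hand[A=37 B=36 C=56 D=22] avail[A=37 B=36 C=51 D=22] open={R3,R6,R8}
Step 14: reserve R9 C 8 -> on_hand[A=37 B=36 C=56 D=22] avail[A=37 B=36 C=43 D=22] open={R3,R6,R8,R9}
Step 15: reserve R10 B 2 -> on_hand[A=37 B=36 C=56 D=22] avail[A=37 B=34 C=43 D=22] open={R10,R3,R6,R8,R9}
Step 16: reserve R11 C 3 -> on_hand[A=37 B=36 C=56 D=22] avail[A=37 B=34 C=40 D=22] open={R10,R11,R3,R6,R8,R9}
Step 17: cancel R11 -> on_hand[A=37 B=36 C=56 D=22] avail[A=37 B=34 C=43 D=22] open={R10,R3,R6,R8,R9}
Step 18: reserve R12 D 5 -> on_hand[A=37 B=36 C=56 D=22] avail[A=37 B=34 C=43 D=17] open={R10,R12,R3,R6,R8,R9}
Step 19: reserve R13 C 1 -> on_hand[A=37 B=36 C=56 D=22] avail[A=37 B=34 C=42 D=17] open={R10,R12,R13,R3,R6,R8,R9}
Step 20: cancel R10 -> on_hand[A=37 B=36 C=56 D=22] avail[A=37 B=36 C=42 D=17] open={R12,R13,R3,R6,R8,R9}
Step 21: cancel R3 -> on_hand[A=37 B=36 C=56 D=22] avail[A=37 B=36 C=43 D=17] open={R12,R13,R6,R8,R9}
Final available[C] = 43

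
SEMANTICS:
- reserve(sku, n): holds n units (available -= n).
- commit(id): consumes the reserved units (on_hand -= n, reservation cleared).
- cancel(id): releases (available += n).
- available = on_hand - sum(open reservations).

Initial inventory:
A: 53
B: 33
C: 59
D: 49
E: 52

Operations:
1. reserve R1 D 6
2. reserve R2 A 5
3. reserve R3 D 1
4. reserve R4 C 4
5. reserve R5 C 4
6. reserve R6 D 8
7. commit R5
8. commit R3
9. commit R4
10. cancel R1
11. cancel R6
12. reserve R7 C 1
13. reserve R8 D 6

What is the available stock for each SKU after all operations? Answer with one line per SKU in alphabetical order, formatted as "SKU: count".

Step 1: reserve R1 D 6 -> on_hand[A=53 B=33 C=59 D=49 E=52] avail[A=53 B=33 C=59 D=43 E=52] open={R1}
Step 2: reserve R2 A 5 -> on_hand[A=53 B=33 C=59 D=49 E=52] avail[A=48 B=33 C=59 D=43 E=52] open={R1,R2}
Step 3: reserve R3 D 1 -> on_hand[A=53 B=33 C=59 D=49 E=52] avail[A=48 B=33 C=59 D=42 E=52] open={R1,R2,R3}
Step 4: reserve R4 C 4 -> on_hand[A=53 B=33 C=59 D=49 E=52] avail[A=48 B=33 C=55 D=42 E=52] open={R1,R2,R3,R4}
Step 5: reserve R5 C 4 -> on_hand[A=53 B=33 C=59 D=49 E=52] avail[A=48 B=33 C=51 D=42 E=52] open={R1,R2,R3,R4,R5}
Step 6: reserve R6 D 8 -> on_hand[A=53 B=33 C=59 D=49 E=52] avail[A=48 B=33 C=51 D=34 E=52] open={R1,R2,R3,R4,R5,R6}
Step 7: commit R5 -> on_hand[A=53 B=33 C=55 D=49 E=52] avail[A=48 B=33 C=51 D=34 E=52] open={R1,R2,R3,R4,R6}
Step 8: commit R3 -> on_hand[A=53 B=33 C=55 D=48 E=52] avail[A=48 B=33 C=51 D=34 E=52] open={R1,R2,R4,R6}
Step 9: commit R4 -> on_hand[A=53 B=33 C=51 D=48 E=52] avail[A=48 B=33 C=51 D=34 E=52] open={R1,R2,R6}
Step 10: cancel R1 -> on_hand[A=53 B=33 C=51 D=48 E=52] avail[A=48 B=33 C=51 D=40 E=52] open={R2,R6}
Step 11: cancel R6 -> on_hand[A=53 B=33 C=51 D=48 E=52] avail[A=48 B=33 C=51 D=48 E=52] open={R2}
Step 12: reserve R7 C 1 -> on_hand[A=53 B=33 C=51 D=48 E=52] avail[A=48 B=33 C=50 D=48 E=52] open={R2,R7}
Step 13: reserve R8 D 6 -> on_hand[A=53 B=33 C=51 D=48 E=52] avail[A=48 B=33 C=50 D=42 E=52] open={R2,R7,R8}

Answer: A: 48
B: 33
C: 50
D: 42
E: 52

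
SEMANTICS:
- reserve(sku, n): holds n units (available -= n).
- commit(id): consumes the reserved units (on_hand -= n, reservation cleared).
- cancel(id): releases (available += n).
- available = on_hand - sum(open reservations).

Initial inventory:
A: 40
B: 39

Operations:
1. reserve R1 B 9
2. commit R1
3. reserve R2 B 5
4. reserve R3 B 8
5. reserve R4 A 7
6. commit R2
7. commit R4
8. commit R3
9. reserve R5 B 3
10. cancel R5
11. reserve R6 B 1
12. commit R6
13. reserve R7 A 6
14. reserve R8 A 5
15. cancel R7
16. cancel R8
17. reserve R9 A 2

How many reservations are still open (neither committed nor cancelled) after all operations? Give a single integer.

Step 1: reserve R1 B 9 -> on_hand[A=40 B=39] avail[A=40 B=30] open={R1}
Step 2: commit R1 -> on_hand[A=40 B=30] avail[A=40 B=30] open={}
Step 3: reserve R2 B 5 -> on_hand[A=40 B=30] avail[A=40 B=25] open={R2}
Step 4: reserve R3 B 8 -> on_hand[A=40 B=30] avail[A=40 B=17] open={R2,R3}
Step 5: reserve R4 A 7 -> on_hand[A=40 B=30] avail[A=33 B=17] open={R2,R3,R4}
Step 6: commit R2 -> on_hand[A=40 B=25] avail[A=33 B=17] open={R3,R4}
Step 7: commit R4 -> on_hand[A=33 B=25] avail[A=33 B=17] open={R3}
Step 8: commit R3 -> on_hand[A=33 B=17] avail[A=33 B=17] open={}
Step 9: reserve R5 B 3 -> on_hand[A=33 B=17] avail[A=33 B=14] open={R5}
Step 10: cancel R5 -> on_hand[A=33 B=17] avail[A=33 B=17] open={}
Step 11: reserve R6 B 1 -> on_hand[A=33 B=17] avail[A=33 B=16] open={R6}
Step 12: commit R6 -> on_hand[A=33 B=16] avail[A=33 B=16] open={}
Step 13: reserve R7 A 6 -> on_hand[A=33 B=16] avail[A=27 B=16] open={R7}
Step 14: reserve R8 A 5 -> on_hand[A=33 B=16] avail[A=22 B=16] open={R7,R8}
Step 15: cancel R7 -> on_hand[A=33 B=16] avail[A=28 B=16] open={R8}
Step 16: cancel R8 -> on_hand[A=33 B=16] avail[A=33 B=16] open={}
Step 17: reserve R9 A 2 -> on_hand[A=33 B=16] avail[A=31 B=16] open={R9}
Open reservations: ['R9'] -> 1

Answer: 1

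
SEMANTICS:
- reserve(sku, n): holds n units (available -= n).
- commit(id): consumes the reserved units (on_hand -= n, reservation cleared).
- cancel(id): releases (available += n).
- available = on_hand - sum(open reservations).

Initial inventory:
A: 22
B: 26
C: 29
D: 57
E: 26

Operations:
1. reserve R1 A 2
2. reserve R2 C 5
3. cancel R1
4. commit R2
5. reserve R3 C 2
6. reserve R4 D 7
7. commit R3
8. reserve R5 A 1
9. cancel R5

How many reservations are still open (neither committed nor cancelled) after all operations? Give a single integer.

Step 1: reserve R1 A 2 -> on_hand[A=22 B=26 C=29 D=57 E=26] avail[A=20 B=26 C=29 D=57 E=26] open={R1}
Step 2: reserve R2 C 5 -> on_hand[A=22 B=26 C=29 D=57 E=26] avail[A=20 B=26 C=24 D=57 E=26] open={R1,R2}
Step 3: cancel R1 -> on_hand[A=22 B=26 C=29 D=57 E=26] avail[A=22 B=26 C=24 D=57 E=26] open={R2}
Step 4: commit R2 -> on_hand[A=22 B=26 C=24 D=57 E=26] avail[A=22 B=26 C=24 D=57 E=26] open={}
Step 5: reserve R3 C 2 -> on_hand[A=22 B=26 C=24 D=57 E=26] avail[A=22 B=26 C=22 D=57 E=26] open={R3}
Step 6: reserve R4 D 7 -> on_hand[A=22 B=26 C=24 D=57 E=26] avail[A=22 B=26 C=22 D=50 E=26] open={R3,R4}
Step 7: commit R3 -> on_hand[A=22 B=26 C=22 D=57 E=26] avail[A=22 B=26 C=22 D=50 E=26] open={R4}
Step 8: reserve R5 A 1 -> on_hand[A=22 B=26 C=22 D=57 E=26] avail[A=21 B=26 C=22 D=50 E=26] open={R4,R5}
Step 9: cancel R5 -> on_hand[A=22 B=26 C=22 D=57 E=26] avail[A=22 B=26 C=22 D=50 E=26] open={R4}
Open reservations: ['R4'] -> 1

Answer: 1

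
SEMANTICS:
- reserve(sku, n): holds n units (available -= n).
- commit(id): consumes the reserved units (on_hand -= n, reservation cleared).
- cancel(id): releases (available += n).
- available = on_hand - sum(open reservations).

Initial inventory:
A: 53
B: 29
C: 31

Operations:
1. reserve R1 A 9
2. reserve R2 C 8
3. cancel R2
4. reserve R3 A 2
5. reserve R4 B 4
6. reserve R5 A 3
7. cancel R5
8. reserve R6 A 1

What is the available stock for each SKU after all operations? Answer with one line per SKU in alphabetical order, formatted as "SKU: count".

Step 1: reserve R1 A 9 -> on_hand[A=53 B=29 C=31] avail[A=44 B=29 C=31] open={R1}
Step 2: reserve R2 C 8 -> on_hand[A=53 B=29 C=31] avail[A=44 B=29 C=23] open={R1,R2}
Step 3: cancel R2 -> on_hand[A=53 B=29 C=31] avail[A=44 B=29 C=31] open={R1}
Step 4: reserve R3 A 2 -> on_hand[A=53 B=29 C=31] avail[A=42 B=29 C=31] open={R1,R3}
Step 5: reserve R4 B 4 -> on_hand[A=53 B=29 C=31] avail[A=42 B=25 C=31] open={R1,R3,R4}
Step 6: reserve R5 A 3 -> on_hand[A=53 B=29 C=31] avail[A=39 B=25 C=31] open={R1,R3,R4,R5}
Step 7: cancel R5 -> on_hand[A=53 B=29 C=31] avail[A=42 B=25 C=31] open={R1,R3,R4}
Step 8: reserve R6 A 1 -> on_hand[A=53 B=29 C=31] avail[A=41 B=25 C=31] open={R1,R3,R4,R6}

Answer: A: 41
B: 25
C: 31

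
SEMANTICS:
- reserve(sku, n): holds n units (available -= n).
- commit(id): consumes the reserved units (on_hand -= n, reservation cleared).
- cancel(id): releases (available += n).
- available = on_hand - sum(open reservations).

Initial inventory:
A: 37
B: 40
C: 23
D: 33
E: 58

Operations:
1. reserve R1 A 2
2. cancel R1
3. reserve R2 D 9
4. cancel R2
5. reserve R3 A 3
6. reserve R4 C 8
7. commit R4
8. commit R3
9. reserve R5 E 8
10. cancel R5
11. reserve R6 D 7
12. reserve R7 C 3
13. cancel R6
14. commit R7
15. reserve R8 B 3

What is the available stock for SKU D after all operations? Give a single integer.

Step 1: reserve R1 A 2 -> on_hand[A=37 B=40 C=23 D=33 E=58] avail[A=35 B=40 C=23 D=33 E=58] open={R1}
Step 2: cancel R1 -> on_hand[A=37 B=40 C=23 D=33 E=58] avail[A=37 B=40 C=23 D=33 E=58] open={}
Step 3: reserve R2 D 9 -> on_hand[A=37 B=40 C=23 D=33 E=58] avail[A=37 B=40 C=23 D=24 E=58] open={R2}
Step 4: cancel R2 -> on_hand[A=37 B=40 C=23 D=33 E=58] avail[A=37 B=40 C=23 D=33 E=58] open={}
Step 5: reserve R3 A 3 -> on_hand[A=37 B=40 C=23 D=33 E=58] avail[A=34 B=40 C=23 D=33 E=58] open={R3}
Step 6: reserve R4 C 8 -> on_hand[A=37 B=40 C=23 D=33 E=58] avail[A=34 B=40 C=15 D=33 E=58] open={R3,R4}
Step 7: commit R4 -> on_hand[A=37 B=40 C=15 D=33 E=58] avail[A=34 B=40 C=15 D=33 E=58] open={R3}
Step 8: commit R3 -> on_hand[A=34 B=40 C=15 D=33 E=58] avail[A=34 B=40 C=15 D=33 E=58] open={}
Step 9: reserve R5 E 8 -> on_hand[A=34 B=40 C=15 D=33 E=58] avail[A=34 B=40 C=15 D=33 E=50] open={R5}
Step 10: cancel R5 -> on_hand[A=34 B=40 C=15 D=33 E=58] avail[A=34 B=40 C=15 D=33 E=58] open={}
Step 11: reserve R6 D 7 -> on_hand[A=34 B=40 C=15 D=33 E=58] avail[A=34 B=40 C=15 D=26 E=58] open={R6}
Step 12: reserve R7 C 3 -> on_hand[A=34 B=40 C=15 D=33 E=58] avail[A=34 B=40 C=12 D=26 E=58] open={R6,R7}
Step 13: cancel R6 -> on_hand[A=34 B=40 C=15 D=33 E=58] avail[A=34 B=40 C=12 D=33 E=58] open={R7}
Step 14: commit R7 -> on_hand[A=34 B=40 C=12 D=33 E=58] avail[A=34 B=40 C=12 D=33 E=58] open={}
Step 15: reserve R8 B 3 -> on_hand[A=34 B=40 C=12 D=33 E=58] avail[A=34 B=37 C=12 D=33 E=58] open={R8}
Final available[D] = 33

Answer: 33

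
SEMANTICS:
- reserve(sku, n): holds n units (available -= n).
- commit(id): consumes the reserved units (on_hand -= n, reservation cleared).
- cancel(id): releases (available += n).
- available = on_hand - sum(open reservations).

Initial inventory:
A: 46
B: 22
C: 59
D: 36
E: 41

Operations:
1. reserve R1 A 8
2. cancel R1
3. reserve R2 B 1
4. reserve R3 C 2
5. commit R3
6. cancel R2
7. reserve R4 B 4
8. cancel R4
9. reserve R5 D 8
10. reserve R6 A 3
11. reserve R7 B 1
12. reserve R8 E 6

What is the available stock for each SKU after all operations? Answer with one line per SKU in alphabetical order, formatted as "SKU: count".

Answer: A: 43
B: 21
C: 57
D: 28
E: 35

Derivation:
Step 1: reserve R1 A 8 -> on_hand[A=46 B=22 C=59 D=36 E=41] avail[A=38 B=22 C=59 D=36 E=41] open={R1}
Step 2: cancel R1 -> on_hand[A=46 B=22 C=59 D=36 E=41] avail[A=46 B=22 C=59 D=36 E=41] open={}
Step 3: reserve R2 B 1 -> on_hand[A=46 B=22 C=59 D=36 E=41] avail[A=46 B=21 C=59 D=36 E=41] open={R2}
Step 4: reserve R3 C 2 -> on_hand[A=46 B=22 C=59 D=36 E=41] avail[A=46 B=21 C=57 D=36 E=41] open={R2,R3}
Step 5: commit R3 -> on_hand[A=46 B=22 C=57 D=36 E=41] avail[A=46 B=21 C=57 D=36 E=41] open={R2}
Step 6: cancel R2 -> on_hand[A=46 B=22 C=57 D=36 E=41] avail[A=46 B=22 C=57 D=36 E=41] open={}
Step 7: reserve R4 B 4 -> on_hand[A=46 B=22 C=57 D=36 E=41] avail[A=46 B=18 C=57 D=36 E=41] open={R4}
Step 8: cancel R4 -> on_hand[A=46 B=22 C=57 D=36 E=41] avail[A=46 B=22 C=57 D=36 E=41] open={}
Step 9: reserve R5 D 8 -> on_hand[A=46 B=22 C=57 D=36 E=41] avail[A=46 B=22 C=57 D=28 E=41] open={R5}
Step 10: reserve R6 A 3 -> on_hand[A=46 B=22 C=57 D=36 E=41] avail[A=43 B=22 C=57 D=28 E=41] open={R5,R6}
Step 11: reserve R7 B 1 -> on_hand[A=46 B=22 C=57 D=36 E=41] avail[A=43 B=21 C=57 D=28 E=41] open={R5,R6,R7}
Step 12: reserve R8 E 6 -> on_hand[A=46 B=22 C=57 D=36 E=41] avail[A=43 B=21 C=57 D=28 E=35] open={R5,R6,R7,R8}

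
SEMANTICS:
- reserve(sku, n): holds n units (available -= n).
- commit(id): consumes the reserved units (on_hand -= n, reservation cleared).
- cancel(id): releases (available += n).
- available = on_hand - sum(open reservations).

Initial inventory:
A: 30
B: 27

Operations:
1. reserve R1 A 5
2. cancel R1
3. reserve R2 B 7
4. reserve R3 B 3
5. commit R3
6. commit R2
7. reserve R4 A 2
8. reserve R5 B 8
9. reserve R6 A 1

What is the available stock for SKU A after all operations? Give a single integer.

Step 1: reserve R1 A 5 -> on_hand[A=30 B=27] avail[A=25 B=27] open={R1}
Step 2: cancel R1 -> on_hand[A=30 B=27] avail[A=30 B=27] open={}
Step 3: reserve R2 B 7 -> on_hand[A=30 B=27] avail[A=30 B=20] open={R2}
Step 4: reserve R3 B 3 -> on_hand[A=30 B=27] avail[A=30 B=17] open={R2,R3}
Step 5: commit R3 -> on_hand[A=30 B=24] avail[A=30 B=17] open={R2}
Step 6: commit R2 -> on_hand[A=30 B=17] avail[A=30 B=17] open={}
Step 7: reserve R4 A 2 -> on_hand[A=30 B=17] avail[A=28 B=17] open={R4}
Step 8: reserve R5 B 8 -> on_hand[A=30 B=17] avail[A=28 B=9] open={R4,R5}
Step 9: reserve R6 A 1 -> on_hand[A=30 B=17] avail[A=27 B=9] open={R4,R5,R6}
Final available[A] = 27

Answer: 27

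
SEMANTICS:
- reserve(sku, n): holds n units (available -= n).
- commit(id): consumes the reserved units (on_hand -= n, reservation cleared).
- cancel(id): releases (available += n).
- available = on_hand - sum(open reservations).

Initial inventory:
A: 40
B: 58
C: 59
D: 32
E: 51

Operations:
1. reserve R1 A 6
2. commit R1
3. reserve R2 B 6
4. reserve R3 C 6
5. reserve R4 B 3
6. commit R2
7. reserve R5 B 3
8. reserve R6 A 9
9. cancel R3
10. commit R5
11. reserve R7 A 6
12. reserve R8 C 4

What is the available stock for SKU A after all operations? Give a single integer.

Step 1: reserve R1 A 6 -> on_hand[A=40 B=58 C=59 D=32 E=51] avail[A=34 B=58 C=59 D=32 E=51] open={R1}
Step 2: commit R1 -> on_hand[A=34 B=58 C=59 D=32 E=51] avail[A=34 B=58 C=59 D=32 E=51] open={}
Step 3: reserve R2 B 6 -> on_hand[A=34 B=58 C=59 D=32 E=51] avail[A=34 B=52 C=59 D=32 E=51] open={R2}
Step 4: reserve R3 C 6 -> on_hand[A=34 B=58 C=59 D=32 E=51] avail[A=34 B=52 C=53 D=32 E=51] open={R2,R3}
Step 5: reserve R4 B 3 -> on_hand[A=34 B=58 C=59 D=32 E=51] avail[A=34 B=49 C=53 D=32 E=51] open={R2,R3,R4}
Step 6: commit R2 -> on_hand[A=34 B=52 C=59 D=32 E=51] avail[A=34 B=49 C=53 D=32 E=51] open={R3,R4}
Step 7: reserve R5 B 3 -> on_hand[A=34 B=52 C=59 D=32 E=51] avail[A=34 B=46 C=53 D=32 E=51] open={R3,R4,R5}
Step 8: reserve R6 A 9 -> on_hand[A=34 B=52 C=59 D=32 E=51] avail[A=25 B=46 C=53 D=32 E=51] open={R3,R4,R5,R6}
Step 9: cancel R3 -> on_hand[A=34 B=52 C=59 D=32 E=51] avail[A=25 B=46 C=59 D=32 E=51] open={R4,R5,R6}
Step 10: commit R5 -> on_hand[A=34 B=49 C=59 D=32 E=51] avail[A=25 B=46 C=59 D=32 E=51] open={R4,R6}
Step 11: reserve R7 A 6 -> on_hand[A=34 B=49 C=59 D=32 E=51] avail[A=19 B=46 C=59 D=32 E=51] open={R4,R6,R7}
Step 12: reserve R8 C 4 -> on_hand[A=34 B=49 C=59 D=32 E=51] avail[A=19 B=46 C=55 D=32 E=51] open={R4,R6,R7,R8}
Final available[A] = 19

Answer: 19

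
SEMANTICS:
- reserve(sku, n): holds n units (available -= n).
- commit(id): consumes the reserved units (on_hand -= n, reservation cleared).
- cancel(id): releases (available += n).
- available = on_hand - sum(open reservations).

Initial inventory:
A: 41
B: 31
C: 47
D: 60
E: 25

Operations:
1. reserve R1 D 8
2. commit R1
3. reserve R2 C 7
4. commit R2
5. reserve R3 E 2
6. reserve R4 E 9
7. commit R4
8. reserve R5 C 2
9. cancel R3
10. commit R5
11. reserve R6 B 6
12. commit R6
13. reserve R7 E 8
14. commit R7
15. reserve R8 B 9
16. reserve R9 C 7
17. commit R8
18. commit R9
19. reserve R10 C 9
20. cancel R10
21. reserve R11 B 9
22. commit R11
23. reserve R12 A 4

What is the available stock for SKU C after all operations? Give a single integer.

Step 1: reserve R1 D 8 -> on_hand[A=41 B=31 C=47 D=60 E=25] avail[A=41 B=31 C=47 D=52 E=25] open={R1}
Step 2: commit R1 -> on_hand[A=41 B=31 C=47 D=52 E=25] avail[A=41 B=31 C=47 D=52 E=25] open={}
Step 3: reserve R2 C 7 -> on_hand[A=41 B=31 C=47 D=52 E=25] avail[A=41 B=31 C=40 D=52 E=25] open={R2}
Step 4: commit R2 -> on_hand[A=41 B=31 C=40 D=52 E=25] avail[A=41 B=31 C=40 D=52 E=25] open={}
Step 5: reserve R3 E 2 -> on_hand[A=41 B=31 C=40 D=52 E=25] avail[A=41 B=31 C=40 D=52 E=23] open={R3}
Step 6: reserve R4 E 9 -> on_hand[A=41 B=31 C=40 D=52 E=25] avail[A=41 B=31 C=40 D=52 E=14] open={R3,R4}
Step 7: commit R4 -> on_hand[A=41 B=31 C=40 D=52 E=16] avail[A=41 B=31 C=40 D=52 E=14] open={R3}
Step 8: reserve R5 C 2 -> on_hand[A=41 B=31 C=40 D=52 E=16] avail[A=41 B=31 C=38 D=52 E=14] open={R3,R5}
Step 9: cancel R3 -> on_hand[A=41 B=31 C=40 D=52 E=16] avail[A=41 B=31 C=38 D=52 E=16] open={R5}
Step 10: commit R5 -> on_hand[A=41 B=31 C=38 D=52 E=16] avail[A=41 B=31 C=38 D=52 E=16] open={}
Step 11: reserve R6 B 6 -> on_hand[A=41 B=31 C=38 D=52 E=16] avail[A=41 B=25 C=38 D=52 E=16] open={R6}
Step 12: commit R6 -> on_hand[A=41 B=25 C=38 D=52 E=16] avail[A=41 B=25 C=38 D=52 E=16] open={}
Step 13: reserve R7 E 8 -> on_hand[A=41 B=25 C=38 D=52 E=16] avail[A=41 B=25 C=38 D=52 E=8] open={R7}
Step 14: commit R7 -> on_hand[A=41 B=25 C=38 D=52 E=8] avail[A=41 B=25 C=38 D=52 E=8] open={}
Step 15: reserve R8 B 9 -> on_hand[A=41 B=25 C=38 D=52 E=8] avail[A=41 B=16 C=38 D=52 E=8] open={R8}
Step 16: reserve R9 C 7 -> on_hand[A=41 B=25 C=38 D=52 E=8] avail[A=41 B=16 C=31 D=52 E=8] open={R8,R9}
Step 17: commit R8 -> on_hand[A=41 B=16 C=38 D=52 E=8] avail[A=41 B=16 C=31 D=52 E=8] open={R9}
Step 18: commit R9 -> on_hand[A=41 B=16 C=31 D=52 E=8] avail[A=41 B=16 C=31 D=52 E=8] open={}
Step 19: reserve R10 C 9 -> on_hand[A=41 B=16 C=31 D=52 E=8] avail[A=41 B=16 C=22 D=52 E=8] open={R10}
Step 20: cancel R10 -> on_hand[A=41 B=16 C=31 D=52 E=8] avail[A=41 B=16 C=31 D=52 E=8] open={}
Step 21: reserve R11 B 9 -> on_hand[A=41 B=16 C=31 D=52 E=8] avail[A=41 B=7 C=31 D=52 E=8] open={R11}
Step 22: commit R11 -> on_hand[A=41 B=7 C=31 D=52 E=8] avail[A=41 B=7 C=31 D=52 E=8] open={}
Step 23: reserve R12 A 4 -> on_hand[A=41 B=7 C=31 D=52 E=8] avail[A=37 B=7 C=31 D=52 E=8] open={R12}
Final available[C] = 31

Answer: 31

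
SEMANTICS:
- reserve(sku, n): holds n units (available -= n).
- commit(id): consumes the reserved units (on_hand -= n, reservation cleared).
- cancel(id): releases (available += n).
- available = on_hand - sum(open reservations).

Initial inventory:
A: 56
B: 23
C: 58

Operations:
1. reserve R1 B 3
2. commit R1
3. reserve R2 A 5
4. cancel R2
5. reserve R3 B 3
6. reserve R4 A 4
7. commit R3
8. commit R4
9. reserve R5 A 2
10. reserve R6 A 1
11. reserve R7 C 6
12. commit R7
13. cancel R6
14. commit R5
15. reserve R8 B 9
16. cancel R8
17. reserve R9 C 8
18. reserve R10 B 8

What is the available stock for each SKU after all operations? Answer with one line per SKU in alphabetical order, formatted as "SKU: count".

Answer: A: 50
B: 9
C: 44

Derivation:
Step 1: reserve R1 B 3 -> on_hand[A=56 B=23 C=58] avail[A=56 B=20 C=58] open={R1}
Step 2: commit R1 -> on_hand[A=56 B=20 C=58] avail[A=56 B=20 C=58] open={}
Step 3: reserve R2 A 5 -> on_hand[A=56 B=20 C=58] avail[A=51 B=20 C=58] open={R2}
Step 4: cancel R2 -> on_hand[A=56 B=20 C=58] avail[A=56 B=20 C=58] open={}
Step 5: reserve R3 B 3 -> on_hand[A=56 B=20 C=58] avail[A=56 B=17 C=58] open={R3}
Step 6: reserve R4 A 4 -> on_hand[A=56 B=20 C=58] avail[A=52 B=17 C=58] open={R3,R4}
Step 7: commit R3 -> on_hand[A=56 B=17 C=58] avail[A=52 B=17 C=58] open={R4}
Step 8: commit R4 -> on_hand[A=52 B=17 C=58] avail[A=52 B=17 C=58] open={}
Step 9: reserve R5 A 2 -> on_hand[A=52 B=17 C=58] avail[A=50 B=17 C=58] open={R5}
Step 10: reserve R6 A 1 -> on_hand[A=52 B=17 C=58] avail[A=49 B=17 C=58] open={R5,R6}
Step 11: reserve R7 C 6 -> on_hand[A=52 B=17 C=58] avail[A=49 B=17 C=52] open={R5,R6,R7}
Step 12: commit R7 -> on_hand[A=52 B=17 C=52] avail[A=49 B=17 C=52] open={R5,R6}
Step 13: cancel R6 -> on_hand[A=52 B=17 C=52] avail[A=50 B=17 C=52] open={R5}
Step 14: commit R5 -> on_hand[A=50 B=17 C=52] avail[A=50 B=17 C=52] open={}
Step 15: reserve R8 B 9 -> on_hand[A=50 B=17 C=52] avail[A=50 B=8 C=52] open={R8}
Step 16: cancel R8 -> on_hand[A=50 B=17 C=52] avail[A=50 B=17 C=52] open={}
Step 17: reserve R9 C 8 -> on_hand[A=50 B=17 C=52] avail[A=50 B=17 C=44] open={R9}
Step 18: reserve R10 B 8 -> on_hand[A=50 B=17 C=52] avail[A=50 B=9 C=44] open={R10,R9}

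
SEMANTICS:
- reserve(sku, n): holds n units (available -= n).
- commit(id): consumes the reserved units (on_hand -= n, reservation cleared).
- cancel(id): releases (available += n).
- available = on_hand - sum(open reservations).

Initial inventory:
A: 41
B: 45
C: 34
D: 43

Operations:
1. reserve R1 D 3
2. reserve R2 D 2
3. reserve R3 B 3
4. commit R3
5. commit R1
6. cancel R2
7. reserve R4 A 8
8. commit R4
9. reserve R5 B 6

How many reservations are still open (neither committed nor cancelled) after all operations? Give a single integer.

Answer: 1

Derivation:
Step 1: reserve R1 D 3 -> on_hand[A=41 B=45 C=34 D=43] avail[A=41 B=45 C=34 D=40] open={R1}
Step 2: reserve R2 D 2 -> on_hand[A=41 B=45 C=34 D=43] avail[A=41 B=45 C=34 D=38] open={R1,R2}
Step 3: reserve R3 B 3 -> on_hand[A=41 B=45 C=34 D=43] avail[A=41 B=42 C=34 D=38] open={R1,R2,R3}
Step 4: commit R3 -> on_hand[A=41 B=42 C=34 D=43] avail[A=41 B=42 C=34 D=38] open={R1,R2}
Step 5: commit R1 -> on_hand[A=41 B=42 C=34 D=40] avail[A=41 B=42 C=34 D=38] open={R2}
Step 6: cancel R2 -> on_hand[A=41 B=42 C=34 D=40] avail[A=41 B=42 C=34 D=40] open={}
Step 7: reserve R4 A 8 -> on_hand[A=41 B=42 C=34 D=40] avail[A=33 B=42 C=34 D=40] open={R4}
Step 8: commit R4 -> on_hand[A=33 B=42 C=34 D=40] avail[A=33 B=42 C=34 D=40] open={}
Step 9: reserve R5 B 6 -> on_hand[A=33 B=42 C=34 D=40] avail[A=33 B=36 C=34 D=40] open={R5}
Open reservations: ['R5'] -> 1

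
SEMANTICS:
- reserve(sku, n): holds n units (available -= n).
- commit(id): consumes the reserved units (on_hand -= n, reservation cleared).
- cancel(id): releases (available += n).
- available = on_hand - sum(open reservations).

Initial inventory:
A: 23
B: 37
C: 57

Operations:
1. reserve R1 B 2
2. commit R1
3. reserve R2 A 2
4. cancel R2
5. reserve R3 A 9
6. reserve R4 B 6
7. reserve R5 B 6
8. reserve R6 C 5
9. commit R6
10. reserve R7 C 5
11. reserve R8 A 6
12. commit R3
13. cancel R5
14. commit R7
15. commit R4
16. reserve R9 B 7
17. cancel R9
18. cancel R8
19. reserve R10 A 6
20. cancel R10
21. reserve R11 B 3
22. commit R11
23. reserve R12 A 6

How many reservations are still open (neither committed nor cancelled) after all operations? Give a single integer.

Step 1: reserve R1 B 2 -> on_hand[A=23 B=37 C=57] avail[A=23 B=35 C=57] open={R1}
Step 2: commit R1 -> on_hand[A=23 B=35 C=57] avail[A=23 B=35 C=57] open={}
Step 3: reserve R2 A 2 -> on_hand[A=23 B=35 C=57] avail[A=21 B=35 C=57] open={R2}
Step 4: cancel R2 -> on_hand[A=23 B=35 C=57] avail[A=23 B=35 C=57] open={}
Step 5: reserve R3 A 9 -> on_hand[A=23 B=35 C=57] avail[A=14 B=35 C=57] open={R3}
Step 6: reserve R4 B 6 -> on_hand[A=23 B=35 C=57] avail[A=14 B=29 C=57] open={R3,R4}
Step 7: reserve R5 B 6 -> on_hand[A=23 B=35 C=57] avail[A=14 B=23 C=57] open={R3,R4,R5}
Step 8: reserve R6 C 5 -> on_hand[A=23 B=35 C=57] avail[A=14 B=23 C=52] open={R3,R4,R5,R6}
Step 9: commit R6 -> on_hand[A=23 B=35 C=52] avail[A=14 B=23 C=52] open={R3,R4,R5}
Step 10: reserve R7 C 5 -> on_hand[A=23 B=35 C=52] avail[A=14 B=23 C=47] open={R3,R4,R5,R7}
Step 11: reserve R8 A 6 -> on_hand[A=23 B=35 C=52] avail[A=8 B=23 C=47] open={R3,R4,R5,R7,R8}
Step 12: commit R3 -> on_hand[A=14 B=35 C=52] avail[A=8 B=23 C=47] open={R4,R5,R7,R8}
Step 13: cancel R5 -> on_hand[A=14 B=35 C=52] avail[A=8 B=29 C=47] open={R4,R7,R8}
Step 14: commit R7 -> on_hand[A=14 B=35 C=47] avail[A=8 B=29 C=47] open={R4,R8}
Step 15: commit R4 -> on_hand[A=14 B=29 C=47] avail[A=8 B=29 C=47] open={R8}
Step 16: reserve R9 B 7 -> on_hand[A=14 B=29 C=47] avail[A=8 B=22 C=47] open={R8,R9}
Step 17: cancel R9 -> on_hand[A=14 B=29 C=47] avail[A=8 B=29 C=47] open={R8}
Step 18: cancel R8 -> on_hand[A=14 B=29 C=47] avail[A=14 B=29 C=47] open={}
Step 19: reserve R10 A 6 -> on_hand[A=14 B=29 C=47] avail[A=8 B=29 C=47] open={R10}
Step 20: cancel R10 -> on_hand[A=14 B=29 C=47] avail[A=14 B=29 C=47] open={}
Step 21: reserve R11 B 3 -> on_hand[A=14 B=29 C=47] avail[A=14 B=26 C=47] open={R11}
Step 22: commit R11 -> on_hand[A=14 B=26 C=47] avail[A=14 B=26 C=47] open={}
Step 23: reserve R12 A 6 -> on_hand[A=14 B=26 C=47] avail[A=8 B=26 C=47] open={R12}
Open reservations: ['R12'] -> 1

Answer: 1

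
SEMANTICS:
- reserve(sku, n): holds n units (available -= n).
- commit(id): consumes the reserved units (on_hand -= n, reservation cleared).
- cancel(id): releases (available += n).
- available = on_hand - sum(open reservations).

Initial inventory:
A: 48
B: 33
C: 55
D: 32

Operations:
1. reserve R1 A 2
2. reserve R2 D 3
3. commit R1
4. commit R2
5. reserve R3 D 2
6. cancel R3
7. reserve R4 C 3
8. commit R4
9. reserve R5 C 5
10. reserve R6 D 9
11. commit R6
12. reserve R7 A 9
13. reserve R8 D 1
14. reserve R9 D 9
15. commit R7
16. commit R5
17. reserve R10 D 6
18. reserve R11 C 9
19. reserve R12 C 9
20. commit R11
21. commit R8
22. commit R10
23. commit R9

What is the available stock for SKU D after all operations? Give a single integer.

Step 1: reserve R1 A 2 -> on_hand[A=48 B=33 C=55 D=32] avail[A=46 B=33 C=55 D=32] open={R1}
Step 2: reserve R2 D 3 -> on_hand[A=48 B=33 C=55 D=32] avail[A=46 B=33 C=55 D=29] open={R1,R2}
Step 3: commit R1 -> on_hand[A=46 B=33 C=55 D=32] avail[A=46 B=33 C=55 D=29] open={R2}
Step 4: commit R2 -> on_hand[A=46 B=33 C=55 D=29] avail[A=46 B=33 C=55 D=29] open={}
Step 5: reserve R3 D 2 -> on_hand[A=46 B=33 C=55 D=29] avail[A=46 B=33 C=55 D=27] open={R3}
Step 6: cancel R3 -> on_hand[A=46 B=33 C=55 D=29] avail[A=46 B=33 C=55 D=29] open={}
Step 7: reserve R4 C 3 -> on_hand[A=46 B=33 C=55 D=29] avail[A=46 B=33 C=52 D=29] open={R4}
Step 8: commit R4 -> on_hand[A=46 B=33 C=52 D=29] avail[A=46 B=33 C=52 D=29] open={}
Step 9: reserve R5 C 5 -> on_hand[A=46 B=33 C=52 D=29] avail[A=46 B=33 C=47 D=29] open={R5}
Step 10: reserve R6 D 9 -> on_hand[A=46 B=33 C=52 D=29] avail[A=46 B=33 C=47 D=20] open={R5,R6}
Step 11: commit R6 -> on_hand[A=46 B=33 C=52 D=20] avail[A=46 B=33 C=47 D=20] open={R5}
Step 12: reserve R7 A 9 -> on_hand[A=46 B=33 C=52 D=20] avail[A=37 B=33 C=47 D=20] open={R5,R7}
Step 13: reserve R8 D 1 -> on_hand[A=46 B=33 C=52 D=20] avail[A=37 B=33 C=47 D=19] open={R5,R7,R8}
Step 14: reserve R9 D 9 -> on_hand[A=46 B=33 C=52 D=20] avail[A=37 B=33 C=47 D=10] open={R5,R7,R8,R9}
Step 15: commit R7 -> on_hand[A=37 B=33 C=52 D=20] avail[A=37 B=33 C=47 D=10] open={R5,R8,R9}
Step 16: commit R5 -> on_hand[A=37 B=33 C=47 D=20] avail[A=37 B=33 C=47 D=10] open={R8,R9}
Step 17: reserve R10 D 6 -> on_hand[A=37 B=33 C=47 D=20] avail[A=37 B=33 C=47 D=4] open={R10,R8,R9}
Step 18: reserve R11 C 9 -> on_hand[A=37 B=33 C=47 D=20] avail[A=37 B=33 C=38 D=4] open={R10,R11,R8,R9}
Step 19: reserve R12 C 9 -> on_hand[A=37 B=33 C=47 D=20] avail[A=37 B=33 C=29 D=4] open={R10,R11,R12,R8,R9}
Step 20: commit R11 -> on_hand[A=37 B=33 C=38 D=20] avail[A=37 B=33 C=29 D=4] open={R10,R12,R8,R9}
Step 21: commit R8 -> on_hand[A=37 B=33 C=38 D=19] avail[A=37 B=33 C=29 D=4] open={R10,R12,R9}
Step 22: commit R10 -> on_hand[A=37 B=33 C=38 D=13] avail[A=37 B=33 C=29 D=4] open={R12,R9}
Step 23: commit R9 -> on_hand[A=37 B=33 C=38 D=4] avail[A=37 B=33 C=29 D=4] open={R12}
Final available[D] = 4

Answer: 4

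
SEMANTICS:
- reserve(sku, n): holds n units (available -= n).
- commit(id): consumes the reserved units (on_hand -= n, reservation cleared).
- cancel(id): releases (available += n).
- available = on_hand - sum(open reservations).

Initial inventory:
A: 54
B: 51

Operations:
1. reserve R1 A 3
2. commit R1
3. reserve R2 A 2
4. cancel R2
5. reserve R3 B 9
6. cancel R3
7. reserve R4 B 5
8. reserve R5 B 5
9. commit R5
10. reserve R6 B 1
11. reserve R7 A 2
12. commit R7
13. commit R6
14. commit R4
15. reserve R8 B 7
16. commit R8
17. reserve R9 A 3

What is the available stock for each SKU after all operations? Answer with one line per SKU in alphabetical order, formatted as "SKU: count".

Step 1: reserve R1 A 3 -> on_hand[A=54 B=51] avail[A=51 B=51] open={R1}
Step 2: commit R1 -> on_hand[A=51 B=51] avail[A=51 B=51] open={}
Step 3: reserve R2 A 2 -> on_hand[A=51 B=51] avail[A=49 B=51] open={R2}
Step 4: cancel R2 -> on_hand[A=51 B=51] avail[A=51 B=51] open={}
Step 5: reserve R3 B 9 -> on_hand[A=51 B=51] avail[A=51 B=42] open={R3}
Step 6: cancel R3 -> on_hand[A=51 B=51] avail[A=51 B=51] open={}
Step 7: reserve R4 B 5 -> on_hand[A=51 B=51] avail[A=51 B=46] open={R4}
Step 8: reserve R5 B 5 -> on_hand[A=51 B=51] avail[A=51 B=41] open={R4,R5}
Step 9: commit R5 -> on_hand[A=51 B=46] avail[A=51 B=41] open={R4}
Step 10: reserve R6 B 1 -> on_hand[A=51 B=46] avail[A=51 B=40] open={R4,R6}
Step 11: reserve R7 A 2 -> on_hand[A=51 B=46] avail[A=49 B=40] open={R4,R6,R7}
Step 12: commit R7 -> on_hand[A=49 B=46] avail[A=49 B=40] open={R4,R6}
Step 13: commit R6 -> on_hand[A=49 B=45] avail[A=49 B=40] open={R4}
Step 14: commit R4 -> on_hand[A=49 B=40] avail[A=49 B=40] open={}
Step 15: reserve R8 B 7 -> on_hand[A=49 B=40] avail[A=49 B=33] open={R8}
Step 16: commit R8 -> on_hand[A=49 B=33] avail[A=49 B=33] open={}
Step 17: reserve R9 A 3 -> on_hand[A=49 B=33] avail[A=46 B=33] open={R9}

Answer: A: 46
B: 33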